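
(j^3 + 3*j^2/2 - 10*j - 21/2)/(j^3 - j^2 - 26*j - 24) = (2*j^2 + j - 21)/(2*(j^2 - 2*j - 24))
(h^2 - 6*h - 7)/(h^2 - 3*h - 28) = (h + 1)/(h + 4)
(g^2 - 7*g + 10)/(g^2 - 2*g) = (g - 5)/g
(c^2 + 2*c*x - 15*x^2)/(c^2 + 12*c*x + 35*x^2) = (c - 3*x)/(c + 7*x)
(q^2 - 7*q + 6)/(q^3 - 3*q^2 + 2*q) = (q - 6)/(q*(q - 2))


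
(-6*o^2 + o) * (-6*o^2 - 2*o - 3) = 36*o^4 + 6*o^3 + 16*o^2 - 3*o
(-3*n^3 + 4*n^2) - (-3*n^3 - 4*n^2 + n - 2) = 8*n^2 - n + 2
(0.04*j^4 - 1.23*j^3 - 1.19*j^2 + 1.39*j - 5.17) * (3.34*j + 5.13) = 0.1336*j^5 - 3.903*j^4 - 10.2845*j^3 - 1.4621*j^2 - 10.1371*j - 26.5221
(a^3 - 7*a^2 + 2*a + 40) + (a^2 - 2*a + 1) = a^3 - 6*a^2 + 41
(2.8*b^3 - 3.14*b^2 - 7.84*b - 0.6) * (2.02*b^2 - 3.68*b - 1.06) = 5.656*b^5 - 16.6468*b^4 - 7.2496*b^3 + 30.9676*b^2 + 10.5184*b + 0.636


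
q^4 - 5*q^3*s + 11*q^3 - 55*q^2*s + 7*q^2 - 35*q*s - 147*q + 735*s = (q - 3)*(q + 7)^2*(q - 5*s)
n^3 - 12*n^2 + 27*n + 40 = (n - 8)*(n - 5)*(n + 1)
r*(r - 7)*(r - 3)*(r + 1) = r^4 - 9*r^3 + 11*r^2 + 21*r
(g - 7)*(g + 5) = g^2 - 2*g - 35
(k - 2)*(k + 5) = k^2 + 3*k - 10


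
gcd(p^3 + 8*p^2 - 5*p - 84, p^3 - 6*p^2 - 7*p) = 1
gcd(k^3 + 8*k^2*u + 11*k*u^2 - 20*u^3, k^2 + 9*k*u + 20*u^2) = k^2 + 9*k*u + 20*u^2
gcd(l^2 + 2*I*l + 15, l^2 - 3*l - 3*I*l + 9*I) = l - 3*I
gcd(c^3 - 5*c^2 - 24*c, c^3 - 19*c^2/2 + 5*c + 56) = c - 8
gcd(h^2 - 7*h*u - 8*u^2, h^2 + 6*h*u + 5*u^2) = h + u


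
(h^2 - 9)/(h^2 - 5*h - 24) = (h - 3)/(h - 8)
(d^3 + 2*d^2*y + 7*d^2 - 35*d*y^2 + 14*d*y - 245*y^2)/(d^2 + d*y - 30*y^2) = (d^2 + 7*d*y + 7*d + 49*y)/(d + 6*y)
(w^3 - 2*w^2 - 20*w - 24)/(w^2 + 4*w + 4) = w - 6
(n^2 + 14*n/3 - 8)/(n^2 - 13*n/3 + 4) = (n + 6)/(n - 3)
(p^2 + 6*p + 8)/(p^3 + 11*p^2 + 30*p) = (p^2 + 6*p + 8)/(p*(p^2 + 11*p + 30))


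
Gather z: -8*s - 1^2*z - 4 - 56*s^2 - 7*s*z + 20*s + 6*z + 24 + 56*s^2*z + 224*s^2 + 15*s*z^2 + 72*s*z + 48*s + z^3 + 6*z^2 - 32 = 168*s^2 + 60*s + z^3 + z^2*(15*s + 6) + z*(56*s^2 + 65*s + 5) - 12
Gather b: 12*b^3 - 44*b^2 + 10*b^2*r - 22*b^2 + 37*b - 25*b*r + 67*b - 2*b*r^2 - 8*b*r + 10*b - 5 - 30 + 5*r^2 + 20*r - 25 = 12*b^3 + b^2*(10*r - 66) + b*(-2*r^2 - 33*r + 114) + 5*r^2 + 20*r - 60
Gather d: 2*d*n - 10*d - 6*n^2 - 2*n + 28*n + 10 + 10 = d*(2*n - 10) - 6*n^2 + 26*n + 20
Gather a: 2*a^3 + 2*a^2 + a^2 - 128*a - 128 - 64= 2*a^3 + 3*a^2 - 128*a - 192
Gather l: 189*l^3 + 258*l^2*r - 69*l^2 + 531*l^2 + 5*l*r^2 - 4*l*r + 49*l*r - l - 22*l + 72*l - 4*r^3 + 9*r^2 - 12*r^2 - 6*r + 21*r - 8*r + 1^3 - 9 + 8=189*l^3 + l^2*(258*r + 462) + l*(5*r^2 + 45*r + 49) - 4*r^3 - 3*r^2 + 7*r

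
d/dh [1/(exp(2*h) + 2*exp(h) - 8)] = -2*(exp(h) + 1)*exp(h)/(exp(2*h) + 2*exp(h) - 8)^2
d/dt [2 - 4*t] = -4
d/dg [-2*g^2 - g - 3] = -4*g - 1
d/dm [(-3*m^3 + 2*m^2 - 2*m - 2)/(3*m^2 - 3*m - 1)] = (-9*m^4 + 18*m^3 + 9*m^2 + 8*m - 4)/(9*m^4 - 18*m^3 + 3*m^2 + 6*m + 1)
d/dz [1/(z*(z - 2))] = 2*(1 - z)/(z^2*(z^2 - 4*z + 4))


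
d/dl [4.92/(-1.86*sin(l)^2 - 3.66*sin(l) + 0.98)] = (18.3024*sin(l) + 18.0072)*cos(l)/(1.86*sin(l)^2 + 3.66*sin(l) - 0.98)^2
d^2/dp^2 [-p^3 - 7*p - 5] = -6*p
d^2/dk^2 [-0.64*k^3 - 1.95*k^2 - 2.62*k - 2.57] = -3.84*k - 3.9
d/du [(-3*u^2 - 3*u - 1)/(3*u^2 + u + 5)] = 2*(3*u^2 - 12*u - 7)/(9*u^4 + 6*u^3 + 31*u^2 + 10*u + 25)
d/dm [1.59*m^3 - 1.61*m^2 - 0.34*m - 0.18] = 4.77*m^2 - 3.22*m - 0.34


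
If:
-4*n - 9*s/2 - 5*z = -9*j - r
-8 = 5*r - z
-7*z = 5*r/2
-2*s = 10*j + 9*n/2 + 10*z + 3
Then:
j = 7*s/46 - 2192/12075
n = -18*s/23 - 1166/805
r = -112/75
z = 8/15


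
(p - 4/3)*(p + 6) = p^2 + 14*p/3 - 8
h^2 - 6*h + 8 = (h - 4)*(h - 2)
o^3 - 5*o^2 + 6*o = o*(o - 3)*(o - 2)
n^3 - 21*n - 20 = (n - 5)*(n + 1)*(n + 4)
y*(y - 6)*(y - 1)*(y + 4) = y^4 - 3*y^3 - 22*y^2 + 24*y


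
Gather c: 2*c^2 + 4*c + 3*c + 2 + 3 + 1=2*c^2 + 7*c + 6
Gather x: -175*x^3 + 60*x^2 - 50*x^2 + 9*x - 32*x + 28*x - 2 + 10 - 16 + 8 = -175*x^3 + 10*x^2 + 5*x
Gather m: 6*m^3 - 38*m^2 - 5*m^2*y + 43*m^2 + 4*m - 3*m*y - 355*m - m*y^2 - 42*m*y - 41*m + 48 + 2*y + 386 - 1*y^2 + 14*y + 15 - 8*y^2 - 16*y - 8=6*m^3 + m^2*(5 - 5*y) + m*(-y^2 - 45*y - 392) - 9*y^2 + 441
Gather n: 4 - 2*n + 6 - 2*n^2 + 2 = -2*n^2 - 2*n + 12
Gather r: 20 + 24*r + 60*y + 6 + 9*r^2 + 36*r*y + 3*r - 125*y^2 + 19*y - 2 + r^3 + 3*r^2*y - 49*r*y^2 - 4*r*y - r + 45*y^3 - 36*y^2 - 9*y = r^3 + r^2*(3*y + 9) + r*(-49*y^2 + 32*y + 26) + 45*y^3 - 161*y^2 + 70*y + 24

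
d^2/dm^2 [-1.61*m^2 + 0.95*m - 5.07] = -3.22000000000000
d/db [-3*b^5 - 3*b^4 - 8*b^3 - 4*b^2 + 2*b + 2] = -15*b^4 - 12*b^3 - 24*b^2 - 8*b + 2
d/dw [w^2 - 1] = 2*w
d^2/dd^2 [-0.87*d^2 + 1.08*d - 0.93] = -1.74000000000000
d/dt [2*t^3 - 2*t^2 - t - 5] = 6*t^2 - 4*t - 1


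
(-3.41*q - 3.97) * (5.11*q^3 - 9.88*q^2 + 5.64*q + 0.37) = -17.4251*q^4 + 13.4041*q^3 + 19.9912*q^2 - 23.6525*q - 1.4689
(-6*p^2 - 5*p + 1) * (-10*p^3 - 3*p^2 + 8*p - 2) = 60*p^5 + 68*p^4 - 43*p^3 - 31*p^2 + 18*p - 2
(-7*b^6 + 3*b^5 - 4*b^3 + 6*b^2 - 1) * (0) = 0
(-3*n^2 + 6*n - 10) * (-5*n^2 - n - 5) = 15*n^4 - 27*n^3 + 59*n^2 - 20*n + 50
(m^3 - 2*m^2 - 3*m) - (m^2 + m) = m^3 - 3*m^2 - 4*m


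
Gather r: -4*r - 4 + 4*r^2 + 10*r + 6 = 4*r^2 + 6*r + 2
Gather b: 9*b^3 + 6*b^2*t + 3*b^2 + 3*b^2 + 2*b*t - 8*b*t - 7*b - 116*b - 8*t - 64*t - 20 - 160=9*b^3 + b^2*(6*t + 6) + b*(-6*t - 123) - 72*t - 180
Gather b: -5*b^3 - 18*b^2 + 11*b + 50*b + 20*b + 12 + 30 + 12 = -5*b^3 - 18*b^2 + 81*b + 54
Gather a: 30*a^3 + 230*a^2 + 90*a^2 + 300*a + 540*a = 30*a^3 + 320*a^2 + 840*a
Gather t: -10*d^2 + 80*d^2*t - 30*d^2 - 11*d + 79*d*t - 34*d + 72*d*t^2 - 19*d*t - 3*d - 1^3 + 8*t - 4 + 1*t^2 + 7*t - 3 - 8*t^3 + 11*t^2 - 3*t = -40*d^2 - 48*d - 8*t^3 + t^2*(72*d + 12) + t*(80*d^2 + 60*d + 12) - 8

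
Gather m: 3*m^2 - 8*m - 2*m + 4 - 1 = 3*m^2 - 10*m + 3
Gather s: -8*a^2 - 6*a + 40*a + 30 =-8*a^2 + 34*a + 30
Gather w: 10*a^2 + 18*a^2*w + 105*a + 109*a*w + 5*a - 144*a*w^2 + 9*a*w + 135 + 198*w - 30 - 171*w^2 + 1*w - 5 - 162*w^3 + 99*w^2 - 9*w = 10*a^2 + 110*a - 162*w^3 + w^2*(-144*a - 72) + w*(18*a^2 + 118*a + 190) + 100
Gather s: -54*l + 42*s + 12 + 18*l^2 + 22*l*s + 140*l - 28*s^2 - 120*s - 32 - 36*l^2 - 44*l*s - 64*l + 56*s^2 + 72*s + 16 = -18*l^2 + 22*l + 28*s^2 + s*(-22*l - 6) - 4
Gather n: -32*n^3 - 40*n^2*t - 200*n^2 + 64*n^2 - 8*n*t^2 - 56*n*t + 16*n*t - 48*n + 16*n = -32*n^3 + n^2*(-40*t - 136) + n*(-8*t^2 - 40*t - 32)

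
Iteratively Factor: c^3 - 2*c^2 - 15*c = (c)*(c^2 - 2*c - 15) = c*(c - 5)*(c + 3)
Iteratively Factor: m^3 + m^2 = (m + 1)*(m^2) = m*(m + 1)*(m)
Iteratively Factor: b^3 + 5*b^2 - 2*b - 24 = (b - 2)*(b^2 + 7*b + 12) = (b - 2)*(b + 3)*(b + 4)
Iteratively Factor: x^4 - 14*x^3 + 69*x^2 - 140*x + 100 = (x - 5)*(x^3 - 9*x^2 + 24*x - 20) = (x - 5)*(x - 2)*(x^2 - 7*x + 10) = (x - 5)^2*(x - 2)*(x - 2)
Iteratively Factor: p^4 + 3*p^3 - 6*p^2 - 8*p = (p + 4)*(p^3 - p^2 - 2*p) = (p + 1)*(p + 4)*(p^2 - 2*p) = p*(p + 1)*(p + 4)*(p - 2)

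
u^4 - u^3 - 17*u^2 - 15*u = u*(u - 5)*(u + 1)*(u + 3)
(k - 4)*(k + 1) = k^2 - 3*k - 4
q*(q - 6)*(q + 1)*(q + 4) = q^4 - q^3 - 26*q^2 - 24*q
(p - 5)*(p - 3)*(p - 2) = p^3 - 10*p^2 + 31*p - 30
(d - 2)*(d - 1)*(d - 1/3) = d^3 - 10*d^2/3 + 3*d - 2/3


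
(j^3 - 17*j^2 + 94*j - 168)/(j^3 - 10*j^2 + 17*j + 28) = (j - 6)/(j + 1)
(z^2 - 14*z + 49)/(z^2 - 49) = (z - 7)/(z + 7)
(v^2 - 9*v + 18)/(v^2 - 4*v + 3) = (v - 6)/(v - 1)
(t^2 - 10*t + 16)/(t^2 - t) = (t^2 - 10*t + 16)/(t*(t - 1))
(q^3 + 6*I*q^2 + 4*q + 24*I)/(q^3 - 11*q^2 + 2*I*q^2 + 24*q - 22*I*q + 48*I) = (q^2 + 4*I*q + 12)/(q^2 - 11*q + 24)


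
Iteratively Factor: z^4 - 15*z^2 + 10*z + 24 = (z + 1)*(z^3 - z^2 - 14*z + 24) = (z + 1)*(z + 4)*(z^2 - 5*z + 6) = (z - 2)*(z + 1)*(z + 4)*(z - 3)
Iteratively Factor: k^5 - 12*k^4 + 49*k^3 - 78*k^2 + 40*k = (k - 4)*(k^4 - 8*k^3 + 17*k^2 - 10*k) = (k - 4)*(k - 2)*(k^3 - 6*k^2 + 5*k) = (k - 5)*(k - 4)*(k - 2)*(k^2 - k) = k*(k - 5)*(k - 4)*(k - 2)*(k - 1)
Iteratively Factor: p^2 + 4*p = (p)*(p + 4)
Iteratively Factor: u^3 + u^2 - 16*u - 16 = (u - 4)*(u^2 + 5*u + 4) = (u - 4)*(u + 4)*(u + 1)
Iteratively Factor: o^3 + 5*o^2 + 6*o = (o + 3)*(o^2 + 2*o) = o*(o + 3)*(o + 2)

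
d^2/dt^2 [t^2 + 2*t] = 2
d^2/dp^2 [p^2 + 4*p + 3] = 2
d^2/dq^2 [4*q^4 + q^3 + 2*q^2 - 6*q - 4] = 48*q^2 + 6*q + 4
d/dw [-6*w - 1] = -6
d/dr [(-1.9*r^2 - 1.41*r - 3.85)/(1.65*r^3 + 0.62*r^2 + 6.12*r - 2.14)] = (3.135*r^4 + 4.653*r^3 + 8.3037*r^2 + 12.906*r + 26.5794)/(2.7225*r^6 + 2.046*r^5 + 20.5804*r^4 + 0.5268*r^3 + 34.8008*r^2 - 26.1936*r + 4.5796)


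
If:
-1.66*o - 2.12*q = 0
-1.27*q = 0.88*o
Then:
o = 0.00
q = 0.00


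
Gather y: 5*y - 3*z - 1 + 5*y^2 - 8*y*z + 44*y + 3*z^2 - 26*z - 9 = 5*y^2 + y*(49 - 8*z) + 3*z^2 - 29*z - 10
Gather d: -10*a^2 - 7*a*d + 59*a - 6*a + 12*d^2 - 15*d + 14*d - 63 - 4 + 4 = -10*a^2 + 53*a + 12*d^2 + d*(-7*a - 1) - 63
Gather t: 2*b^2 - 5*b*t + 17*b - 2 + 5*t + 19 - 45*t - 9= 2*b^2 + 17*b + t*(-5*b - 40) + 8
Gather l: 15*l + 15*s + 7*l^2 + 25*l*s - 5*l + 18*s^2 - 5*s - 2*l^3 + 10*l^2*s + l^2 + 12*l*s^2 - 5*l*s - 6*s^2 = -2*l^3 + l^2*(10*s + 8) + l*(12*s^2 + 20*s + 10) + 12*s^2 + 10*s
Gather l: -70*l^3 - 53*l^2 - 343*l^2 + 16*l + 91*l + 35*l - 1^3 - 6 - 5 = -70*l^3 - 396*l^2 + 142*l - 12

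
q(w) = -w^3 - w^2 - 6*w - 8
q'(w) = -3*w^2 - 2*w - 6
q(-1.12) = -1.13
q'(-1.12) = -7.52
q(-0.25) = -6.55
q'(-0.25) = -5.69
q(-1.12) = -1.13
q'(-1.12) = -7.52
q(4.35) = -135.34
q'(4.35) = -71.47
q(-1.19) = -0.59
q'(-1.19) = -7.87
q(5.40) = -227.02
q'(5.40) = -104.28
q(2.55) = -46.38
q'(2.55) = -30.61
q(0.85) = -14.44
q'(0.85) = -9.87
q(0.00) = -8.00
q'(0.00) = -6.00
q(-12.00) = 1648.00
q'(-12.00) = -414.00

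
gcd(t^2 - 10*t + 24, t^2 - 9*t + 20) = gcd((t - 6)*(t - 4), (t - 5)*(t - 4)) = t - 4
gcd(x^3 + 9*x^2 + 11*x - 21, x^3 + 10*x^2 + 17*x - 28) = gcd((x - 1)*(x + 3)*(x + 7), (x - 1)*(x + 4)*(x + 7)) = x^2 + 6*x - 7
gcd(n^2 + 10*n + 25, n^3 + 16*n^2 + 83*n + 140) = n + 5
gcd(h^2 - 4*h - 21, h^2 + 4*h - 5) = 1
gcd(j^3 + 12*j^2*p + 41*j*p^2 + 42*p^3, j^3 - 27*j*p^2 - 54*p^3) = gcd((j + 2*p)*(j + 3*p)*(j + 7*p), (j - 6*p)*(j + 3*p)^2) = j + 3*p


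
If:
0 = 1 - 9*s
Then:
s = 1/9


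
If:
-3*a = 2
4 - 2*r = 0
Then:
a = -2/3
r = 2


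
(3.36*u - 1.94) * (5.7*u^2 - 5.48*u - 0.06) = 19.152*u^3 - 29.4708*u^2 + 10.4296*u + 0.1164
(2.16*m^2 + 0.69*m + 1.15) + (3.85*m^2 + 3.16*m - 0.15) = 6.01*m^2 + 3.85*m + 1.0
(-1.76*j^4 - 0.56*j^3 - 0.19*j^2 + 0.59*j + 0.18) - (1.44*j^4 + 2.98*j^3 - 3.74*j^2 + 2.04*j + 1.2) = -3.2*j^4 - 3.54*j^3 + 3.55*j^2 - 1.45*j - 1.02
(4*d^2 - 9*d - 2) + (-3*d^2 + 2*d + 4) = d^2 - 7*d + 2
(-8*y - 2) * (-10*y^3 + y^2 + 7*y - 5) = 80*y^4 + 12*y^3 - 58*y^2 + 26*y + 10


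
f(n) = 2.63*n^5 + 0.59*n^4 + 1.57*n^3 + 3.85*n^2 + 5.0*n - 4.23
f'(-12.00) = 269191.16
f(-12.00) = -644416.71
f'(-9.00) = 84873.92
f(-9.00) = -152309.79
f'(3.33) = 1786.99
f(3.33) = 1262.54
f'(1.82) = 193.12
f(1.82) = 86.08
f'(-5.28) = 9968.51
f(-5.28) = -10488.43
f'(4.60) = 6257.65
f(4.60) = 5934.05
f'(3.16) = 1462.05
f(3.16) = 987.07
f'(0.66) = 15.31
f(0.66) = 1.64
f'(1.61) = 127.81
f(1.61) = 52.77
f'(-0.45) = 2.81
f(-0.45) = -5.87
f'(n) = 13.15*n^4 + 2.36*n^3 + 4.71*n^2 + 7.7*n + 5.0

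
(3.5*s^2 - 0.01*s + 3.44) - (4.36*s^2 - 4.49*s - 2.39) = -0.86*s^2 + 4.48*s + 5.83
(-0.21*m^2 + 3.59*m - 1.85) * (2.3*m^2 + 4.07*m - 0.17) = -0.483*m^4 + 7.4023*m^3 + 10.392*m^2 - 8.1398*m + 0.3145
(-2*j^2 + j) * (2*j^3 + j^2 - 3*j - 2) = -4*j^5 + 7*j^3 + j^2 - 2*j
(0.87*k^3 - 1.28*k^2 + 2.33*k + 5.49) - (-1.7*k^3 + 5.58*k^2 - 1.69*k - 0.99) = 2.57*k^3 - 6.86*k^2 + 4.02*k + 6.48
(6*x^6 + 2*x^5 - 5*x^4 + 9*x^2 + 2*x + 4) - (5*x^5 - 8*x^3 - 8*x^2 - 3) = 6*x^6 - 3*x^5 - 5*x^4 + 8*x^3 + 17*x^2 + 2*x + 7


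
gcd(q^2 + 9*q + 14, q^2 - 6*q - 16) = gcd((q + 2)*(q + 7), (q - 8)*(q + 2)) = q + 2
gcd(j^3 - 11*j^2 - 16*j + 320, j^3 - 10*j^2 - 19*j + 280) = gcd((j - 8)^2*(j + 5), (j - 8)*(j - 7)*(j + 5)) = j^2 - 3*j - 40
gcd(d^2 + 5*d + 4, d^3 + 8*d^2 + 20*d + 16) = d + 4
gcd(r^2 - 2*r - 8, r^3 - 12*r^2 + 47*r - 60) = r - 4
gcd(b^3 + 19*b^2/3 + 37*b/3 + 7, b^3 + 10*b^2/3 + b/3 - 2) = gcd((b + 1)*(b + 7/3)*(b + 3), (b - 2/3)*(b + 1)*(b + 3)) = b^2 + 4*b + 3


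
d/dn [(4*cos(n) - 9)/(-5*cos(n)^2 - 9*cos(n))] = (-20*sin(n) + 81*sin(n)/cos(n)^2 + 90*tan(n))/(5*cos(n) + 9)^2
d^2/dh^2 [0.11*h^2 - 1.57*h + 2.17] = 0.220000000000000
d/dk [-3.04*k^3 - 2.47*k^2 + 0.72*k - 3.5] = -9.12*k^2 - 4.94*k + 0.72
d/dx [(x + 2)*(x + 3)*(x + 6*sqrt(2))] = 3*x^2 + 10*x + 12*sqrt(2)*x + 6 + 30*sqrt(2)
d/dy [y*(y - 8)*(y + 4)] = 3*y^2 - 8*y - 32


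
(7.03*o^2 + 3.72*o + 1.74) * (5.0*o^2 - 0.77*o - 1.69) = 35.15*o^4 + 13.1869*o^3 - 6.0451*o^2 - 7.6266*o - 2.9406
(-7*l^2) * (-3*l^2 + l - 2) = 21*l^4 - 7*l^3 + 14*l^2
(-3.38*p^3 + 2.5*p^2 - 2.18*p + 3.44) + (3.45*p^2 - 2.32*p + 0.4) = -3.38*p^3 + 5.95*p^2 - 4.5*p + 3.84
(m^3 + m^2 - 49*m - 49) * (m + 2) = m^4 + 3*m^3 - 47*m^2 - 147*m - 98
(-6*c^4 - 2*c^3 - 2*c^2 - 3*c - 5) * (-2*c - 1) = 12*c^5 + 10*c^4 + 6*c^3 + 8*c^2 + 13*c + 5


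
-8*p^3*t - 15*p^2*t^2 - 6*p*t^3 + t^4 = t*(-8*p + t)*(p + t)^2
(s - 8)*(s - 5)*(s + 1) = s^3 - 12*s^2 + 27*s + 40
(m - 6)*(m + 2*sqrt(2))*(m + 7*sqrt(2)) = m^3 - 6*m^2 + 9*sqrt(2)*m^2 - 54*sqrt(2)*m + 28*m - 168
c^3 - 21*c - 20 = (c - 5)*(c + 1)*(c + 4)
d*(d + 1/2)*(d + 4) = d^3 + 9*d^2/2 + 2*d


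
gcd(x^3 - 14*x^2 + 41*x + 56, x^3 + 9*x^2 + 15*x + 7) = x + 1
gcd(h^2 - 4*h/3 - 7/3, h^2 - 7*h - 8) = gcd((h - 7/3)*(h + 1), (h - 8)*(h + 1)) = h + 1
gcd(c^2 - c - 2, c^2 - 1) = c + 1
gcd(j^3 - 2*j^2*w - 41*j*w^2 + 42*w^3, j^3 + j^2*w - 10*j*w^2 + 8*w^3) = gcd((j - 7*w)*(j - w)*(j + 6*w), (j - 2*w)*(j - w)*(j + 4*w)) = -j + w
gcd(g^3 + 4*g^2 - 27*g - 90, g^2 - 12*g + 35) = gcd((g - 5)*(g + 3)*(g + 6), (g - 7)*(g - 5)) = g - 5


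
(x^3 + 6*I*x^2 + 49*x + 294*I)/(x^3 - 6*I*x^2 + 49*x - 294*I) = (x + 6*I)/(x - 6*I)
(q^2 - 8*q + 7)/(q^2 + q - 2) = (q - 7)/(q + 2)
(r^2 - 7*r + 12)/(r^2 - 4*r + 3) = (r - 4)/(r - 1)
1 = 1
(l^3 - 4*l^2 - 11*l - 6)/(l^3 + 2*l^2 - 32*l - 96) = (l^2 + 2*l + 1)/(l^2 + 8*l + 16)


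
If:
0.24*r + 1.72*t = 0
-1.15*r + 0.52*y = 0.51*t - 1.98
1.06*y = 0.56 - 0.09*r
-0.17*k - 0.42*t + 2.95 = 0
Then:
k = 18.05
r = 2.01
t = -0.28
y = 0.36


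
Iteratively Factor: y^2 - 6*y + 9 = (y - 3)*(y - 3)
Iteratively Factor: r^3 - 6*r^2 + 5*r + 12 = (r + 1)*(r^2 - 7*r + 12) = (r - 3)*(r + 1)*(r - 4)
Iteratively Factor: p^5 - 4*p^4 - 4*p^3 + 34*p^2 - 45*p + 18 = (p - 3)*(p^4 - p^3 - 7*p^2 + 13*p - 6) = (p - 3)*(p - 1)*(p^3 - 7*p + 6) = (p - 3)*(p - 1)*(p + 3)*(p^2 - 3*p + 2) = (p - 3)*(p - 2)*(p - 1)*(p + 3)*(p - 1)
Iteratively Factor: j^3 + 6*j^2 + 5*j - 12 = (j + 3)*(j^2 + 3*j - 4) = (j + 3)*(j + 4)*(j - 1)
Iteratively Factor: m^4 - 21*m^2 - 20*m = (m + 1)*(m^3 - m^2 - 20*m) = (m - 5)*(m + 1)*(m^2 + 4*m) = m*(m - 5)*(m + 1)*(m + 4)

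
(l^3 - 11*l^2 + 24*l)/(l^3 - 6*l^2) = (l^2 - 11*l + 24)/(l*(l - 6))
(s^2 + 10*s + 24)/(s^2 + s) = (s^2 + 10*s + 24)/(s*(s + 1))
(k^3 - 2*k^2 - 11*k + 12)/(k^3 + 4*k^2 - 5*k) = (k^2 - k - 12)/(k*(k + 5))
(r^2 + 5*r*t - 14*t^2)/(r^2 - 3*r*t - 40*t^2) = (-r^2 - 5*r*t + 14*t^2)/(-r^2 + 3*r*t + 40*t^2)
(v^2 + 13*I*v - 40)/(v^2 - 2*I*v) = (v^2 + 13*I*v - 40)/(v*(v - 2*I))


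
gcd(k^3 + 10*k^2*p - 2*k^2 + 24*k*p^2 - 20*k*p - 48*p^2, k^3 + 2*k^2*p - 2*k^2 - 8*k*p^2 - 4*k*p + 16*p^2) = k^2 + 4*k*p - 2*k - 8*p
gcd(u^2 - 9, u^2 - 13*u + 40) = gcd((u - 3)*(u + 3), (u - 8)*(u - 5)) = 1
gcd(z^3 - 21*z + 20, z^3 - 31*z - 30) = z + 5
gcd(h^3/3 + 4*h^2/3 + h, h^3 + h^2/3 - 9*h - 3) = h + 3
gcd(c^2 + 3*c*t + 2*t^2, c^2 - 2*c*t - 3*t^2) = c + t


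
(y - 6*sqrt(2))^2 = y^2 - 12*sqrt(2)*y + 72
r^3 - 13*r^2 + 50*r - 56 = (r - 7)*(r - 4)*(r - 2)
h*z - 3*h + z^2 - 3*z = (h + z)*(z - 3)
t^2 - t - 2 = (t - 2)*(t + 1)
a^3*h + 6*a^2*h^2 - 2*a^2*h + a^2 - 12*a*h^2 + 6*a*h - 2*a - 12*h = (a - 2)*(a + 6*h)*(a*h + 1)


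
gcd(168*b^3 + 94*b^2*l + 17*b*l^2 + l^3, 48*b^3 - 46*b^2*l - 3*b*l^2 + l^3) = 6*b + l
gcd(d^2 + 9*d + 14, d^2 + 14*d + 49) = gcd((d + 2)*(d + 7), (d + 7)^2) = d + 7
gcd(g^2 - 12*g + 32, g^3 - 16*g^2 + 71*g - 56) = g - 8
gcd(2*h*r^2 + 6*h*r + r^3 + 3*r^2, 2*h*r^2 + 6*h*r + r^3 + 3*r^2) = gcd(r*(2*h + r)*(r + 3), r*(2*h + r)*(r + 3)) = 2*h*r^2 + 6*h*r + r^3 + 3*r^2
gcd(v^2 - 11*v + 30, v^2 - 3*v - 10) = v - 5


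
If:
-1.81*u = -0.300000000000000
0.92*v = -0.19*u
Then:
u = 0.17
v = -0.03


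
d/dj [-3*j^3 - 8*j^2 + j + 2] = -9*j^2 - 16*j + 1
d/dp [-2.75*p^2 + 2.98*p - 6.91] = 2.98 - 5.5*p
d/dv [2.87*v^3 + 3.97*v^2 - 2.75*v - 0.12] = 8.61*v^2 + 7.94*v - 2.75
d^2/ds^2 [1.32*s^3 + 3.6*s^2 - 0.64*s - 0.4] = 7.92*s + 7.2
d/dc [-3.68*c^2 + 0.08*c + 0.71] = 0.08 - 7.36*c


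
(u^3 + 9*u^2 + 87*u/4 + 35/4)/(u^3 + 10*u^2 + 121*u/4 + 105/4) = (2*u + 1)/(2*u + 3)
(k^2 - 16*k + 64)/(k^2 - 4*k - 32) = (k - 8)/(k + 4)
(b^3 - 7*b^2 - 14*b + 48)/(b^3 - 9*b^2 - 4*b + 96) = (b - 2)/(b - 4)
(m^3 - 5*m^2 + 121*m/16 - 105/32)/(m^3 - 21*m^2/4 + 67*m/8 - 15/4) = (m - 7/4)/(m - 2)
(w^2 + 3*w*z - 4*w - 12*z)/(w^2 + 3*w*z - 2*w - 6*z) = (w - 4)/(w - 2)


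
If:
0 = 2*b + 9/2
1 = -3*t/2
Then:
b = -9/4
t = -2/3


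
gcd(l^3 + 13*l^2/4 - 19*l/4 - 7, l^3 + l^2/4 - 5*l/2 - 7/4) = l^2 - 3*l/4 - 7/4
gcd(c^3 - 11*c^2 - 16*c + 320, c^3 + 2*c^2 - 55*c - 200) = c^2 - 3*c - 40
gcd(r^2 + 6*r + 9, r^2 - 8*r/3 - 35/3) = 1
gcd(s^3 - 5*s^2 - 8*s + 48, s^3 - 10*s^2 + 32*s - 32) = s^2 - 8*s + 16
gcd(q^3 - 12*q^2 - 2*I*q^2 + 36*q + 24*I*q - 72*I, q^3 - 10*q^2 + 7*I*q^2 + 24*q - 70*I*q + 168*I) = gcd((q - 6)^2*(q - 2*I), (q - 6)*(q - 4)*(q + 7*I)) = q - 6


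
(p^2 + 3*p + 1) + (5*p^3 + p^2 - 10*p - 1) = 5*p^3 + 2*p^2 - 7*p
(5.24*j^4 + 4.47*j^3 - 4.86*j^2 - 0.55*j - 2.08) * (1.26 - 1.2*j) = -6.288*j^5 + 1.2384*j^4 + 11.4642*j^3 - 5.4636*j^2 + 1.803*j - 2.6208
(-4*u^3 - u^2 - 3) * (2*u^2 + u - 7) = -8*u^5 - 6*u^4 + 27*u^3 + u^2 - 3*u + 21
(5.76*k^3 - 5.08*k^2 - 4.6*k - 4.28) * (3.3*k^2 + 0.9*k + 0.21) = 19.008*k^5 - 11.58*k^4 - 18.5424*k^3 - 19.3308*k^2 - 4.818*k - 0.8988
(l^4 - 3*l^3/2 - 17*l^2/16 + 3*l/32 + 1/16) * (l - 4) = l^5 - 11*l^4/2 + 79*l^3/16 + 139*l^2/32 - 5*l/16 - 1/4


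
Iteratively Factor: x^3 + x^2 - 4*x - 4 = (x + 2)*(x^2 - x - 2) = (x + 1)*(x + 2)*(x - 2)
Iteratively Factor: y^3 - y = (y)*(y^2 - 1) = y*(y + 1)*(y - 1)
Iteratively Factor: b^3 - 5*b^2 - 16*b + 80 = (b - 4)*(b^2 - b - 20) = (b - 4)*(b + 4)*(b - 5)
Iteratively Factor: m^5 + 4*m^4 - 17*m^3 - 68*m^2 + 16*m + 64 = (m + 4)*(m^4 - 17*m^2 + 16) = (m - 1)*(m + 4)*(m^3 + m^2 - 16*m - 16) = (m - 4)*(m - 1)*(m + 4)*(m^2 + 5*m + 4) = (m - 4)*(m - 1)*(m + 1)*(m + 4)*(m + 4)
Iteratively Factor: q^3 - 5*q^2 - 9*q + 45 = (q - 3)*(q^2 - 2*q - 15) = (q - 3)*(q + 3)*(q - 5)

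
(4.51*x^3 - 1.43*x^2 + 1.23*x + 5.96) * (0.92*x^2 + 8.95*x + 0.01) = 4.1492*x^5 + 39.0489*x^4 - 11.6218*x^3 + 16.4774*x^2 + 53.3543*x + 0.0596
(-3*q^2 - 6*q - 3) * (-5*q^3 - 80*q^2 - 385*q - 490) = 15*q^5 + 270*q^4 + 1650*q^3 + 4020*q^2 + 4095*q + 1470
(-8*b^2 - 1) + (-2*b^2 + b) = -10*b^2 + b - 1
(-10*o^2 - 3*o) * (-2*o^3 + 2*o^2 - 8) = 20*o^5 - 14*o^4 - 6*o^3 + 80*o^2 + 24*o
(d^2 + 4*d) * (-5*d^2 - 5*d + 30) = -5*d^4 - 25*d^3 + 10*d^2 + 120*d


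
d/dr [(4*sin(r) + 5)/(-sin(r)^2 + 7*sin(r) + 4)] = (4*sin(r)^2 + 10*sin(r) - 19)*cos(r)/(sin(r)^2 - 7*sin(r) - 4)^2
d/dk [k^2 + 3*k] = 2*k + 3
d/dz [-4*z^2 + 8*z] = 8 - 8*z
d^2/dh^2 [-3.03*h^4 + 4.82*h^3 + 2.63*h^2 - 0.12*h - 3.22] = -36.36*h^2 + 28.92*h + 5.26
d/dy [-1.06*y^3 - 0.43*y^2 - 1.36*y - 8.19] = -3.18*y^2 - 0.86*y - 1.36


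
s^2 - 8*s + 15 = (s - 5)*(s - 3)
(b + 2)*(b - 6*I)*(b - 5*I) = b^3 + 2*b^2 - 11*I*b^2 - 30*b - 22*I*b - 60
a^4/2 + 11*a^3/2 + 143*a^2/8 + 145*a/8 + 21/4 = (a/2 + 1/2)*(a + 1/2)*(a + 7/2)*(a + 6)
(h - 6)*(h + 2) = h^2 - 4*h - 12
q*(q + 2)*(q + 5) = q^3 + 7*q^2 + 10*q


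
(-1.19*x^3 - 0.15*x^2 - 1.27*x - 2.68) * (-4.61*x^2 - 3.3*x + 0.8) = 5.4859*x^5 + 4.6185*x^4 + 5.3977*x^3 + 16.4258*x^2 + 7.828*x - 2.144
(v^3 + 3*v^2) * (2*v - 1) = 2*v^4 + 5*v^3 - 3*v^2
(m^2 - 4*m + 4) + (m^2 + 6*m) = 2*m^2 + 2*m + 4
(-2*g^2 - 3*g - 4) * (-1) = 2*g^2 + 3*g + 4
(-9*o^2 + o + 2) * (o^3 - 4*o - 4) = -9*o^5 + o^4 + 38*o^3 + 32*o^2 - 12*o - 8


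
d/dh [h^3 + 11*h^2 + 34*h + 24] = 3*h^2 + 22*h + 34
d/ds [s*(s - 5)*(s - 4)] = 3*s^2 - 18*s + 20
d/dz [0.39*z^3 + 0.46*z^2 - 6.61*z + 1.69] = 1.17*z^2 + 0.92*z - 6.61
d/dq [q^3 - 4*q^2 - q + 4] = 3*q^2 - 8*q - 1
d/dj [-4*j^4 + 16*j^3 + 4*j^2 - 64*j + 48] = -16*j^3 + 48*j^2 + 8*j - 64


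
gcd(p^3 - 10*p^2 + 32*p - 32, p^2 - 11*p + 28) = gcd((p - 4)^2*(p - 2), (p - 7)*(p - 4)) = p - 4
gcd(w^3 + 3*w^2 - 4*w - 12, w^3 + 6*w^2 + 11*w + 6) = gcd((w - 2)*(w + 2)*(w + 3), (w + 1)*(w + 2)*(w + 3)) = w^2 + 5*w + 6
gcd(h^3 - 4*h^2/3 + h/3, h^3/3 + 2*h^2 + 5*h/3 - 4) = h - 1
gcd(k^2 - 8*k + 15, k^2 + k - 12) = k - 3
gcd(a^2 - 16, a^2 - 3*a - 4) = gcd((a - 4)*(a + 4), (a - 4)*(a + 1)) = a - 4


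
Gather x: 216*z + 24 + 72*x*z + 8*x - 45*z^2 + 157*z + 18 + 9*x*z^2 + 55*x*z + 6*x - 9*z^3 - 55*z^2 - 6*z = x*(9*z^2 + 127*z + 14) - 9*z^3 - 100*z^2 + 367*z + 42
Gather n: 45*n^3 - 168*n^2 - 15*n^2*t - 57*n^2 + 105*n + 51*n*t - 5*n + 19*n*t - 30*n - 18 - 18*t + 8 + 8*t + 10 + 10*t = 45*n^3 + n^2*(-15*t - 225) + n*(70*t + 70)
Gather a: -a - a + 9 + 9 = 18 - 2*a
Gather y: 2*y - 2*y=0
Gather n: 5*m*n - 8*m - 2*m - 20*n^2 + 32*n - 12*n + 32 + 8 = -10*m - 20*n^2 + n*(5*m + 20) + 40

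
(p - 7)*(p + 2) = p^2 - 5*p - 14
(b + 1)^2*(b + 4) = b^3 + 6*b^2 + 9*b + 4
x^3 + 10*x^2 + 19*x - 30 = (x - 1)*(x + 5)*(x + 6)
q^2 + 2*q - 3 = (q - 1)*(q + 3)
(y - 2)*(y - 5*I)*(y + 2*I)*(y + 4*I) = y^4 - 2*y^3 + I*y^3 + 22*y^2 - 2*I*y^2 - 44*y + 40*I*y - 80*I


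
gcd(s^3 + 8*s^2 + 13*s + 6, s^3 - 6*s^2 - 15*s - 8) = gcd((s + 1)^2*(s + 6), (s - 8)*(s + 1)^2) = s^2 + 2*s + 1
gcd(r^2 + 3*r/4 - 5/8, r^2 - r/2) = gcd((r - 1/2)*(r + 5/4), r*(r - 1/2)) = r - 1/2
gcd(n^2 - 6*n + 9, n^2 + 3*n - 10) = 1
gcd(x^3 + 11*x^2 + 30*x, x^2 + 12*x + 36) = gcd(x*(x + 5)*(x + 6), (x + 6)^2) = x + 6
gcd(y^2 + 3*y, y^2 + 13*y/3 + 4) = y + 3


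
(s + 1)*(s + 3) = s^2 + 4*s + 3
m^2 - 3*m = m*(m - 3)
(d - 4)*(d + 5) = d^2 + d - 20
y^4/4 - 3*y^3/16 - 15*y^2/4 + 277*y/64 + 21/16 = (y/4 + 1)*(y - 7/2)*(y - 3/2)*(y + 1/4)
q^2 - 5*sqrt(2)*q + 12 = (q - 3*sqrt(2))*(q - 2*sqrt(2))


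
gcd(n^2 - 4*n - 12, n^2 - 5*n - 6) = n - 6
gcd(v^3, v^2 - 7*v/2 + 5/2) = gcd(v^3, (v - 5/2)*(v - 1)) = 1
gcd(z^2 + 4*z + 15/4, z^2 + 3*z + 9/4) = z + 3/2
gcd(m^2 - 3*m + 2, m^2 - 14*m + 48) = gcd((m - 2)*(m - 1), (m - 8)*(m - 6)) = 1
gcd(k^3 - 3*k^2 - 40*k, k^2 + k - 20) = k + 5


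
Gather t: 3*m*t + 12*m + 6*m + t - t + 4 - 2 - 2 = 3*m*t + 18*m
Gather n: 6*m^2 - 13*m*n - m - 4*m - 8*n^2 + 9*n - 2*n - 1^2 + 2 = 6*m^2 - 5*m - 8*n^2 + n*(7 - 13*m) + 1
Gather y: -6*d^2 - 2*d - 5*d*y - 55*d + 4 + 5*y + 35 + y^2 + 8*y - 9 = -6*d^2 - 57*d + y^2 + y*(13 - 5*d) + 30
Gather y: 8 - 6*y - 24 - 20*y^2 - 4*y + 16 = -20*y^2 - 10*y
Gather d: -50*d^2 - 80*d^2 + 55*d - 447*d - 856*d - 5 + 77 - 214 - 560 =-130*d^2 - 1248*d - 702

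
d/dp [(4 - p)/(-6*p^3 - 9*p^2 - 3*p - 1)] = (-12*p^3 + 63*p^2 + 72*p + 13)/(36*p^6 + 108*p^5 + 117*p^4 + 66*p^3 + 27*p^2 + 6*p + 1)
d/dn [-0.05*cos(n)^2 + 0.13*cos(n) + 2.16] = (0.1*cos(n) - 0.13)*sin(n)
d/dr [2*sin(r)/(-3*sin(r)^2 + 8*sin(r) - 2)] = 2*(3*sin(r)^2 - 2)*cos(r)/(3*sin(r)^2 - 8*sin(r) + 2)^2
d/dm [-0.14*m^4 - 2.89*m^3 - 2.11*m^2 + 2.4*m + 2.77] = -0.56*m^3 - 8.67*m^2 - 4.22*m + 2.4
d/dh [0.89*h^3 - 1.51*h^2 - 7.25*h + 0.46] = 2.67*h^2 - 3.02*h - 7.25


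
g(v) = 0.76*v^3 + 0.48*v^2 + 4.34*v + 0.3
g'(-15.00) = 502.94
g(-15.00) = -2521.80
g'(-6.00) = 80.66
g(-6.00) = -172.62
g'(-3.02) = 22.24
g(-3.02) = -29.36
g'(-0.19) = 4.24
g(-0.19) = -0.51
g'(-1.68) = 9.16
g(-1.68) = -9.24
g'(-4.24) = 41.26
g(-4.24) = -67.40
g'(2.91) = 26.44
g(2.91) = 35.72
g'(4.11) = 46.80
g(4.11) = 79.01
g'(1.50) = 10.91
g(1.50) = 10.46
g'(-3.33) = 26.43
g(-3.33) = -36.89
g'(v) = 2.28*v^2 + 0.96*v + 4.34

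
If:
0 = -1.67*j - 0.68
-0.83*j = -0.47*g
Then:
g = -0.72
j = -0.41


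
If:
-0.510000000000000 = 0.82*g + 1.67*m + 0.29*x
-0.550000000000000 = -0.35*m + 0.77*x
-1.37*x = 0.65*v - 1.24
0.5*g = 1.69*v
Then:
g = -25.50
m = 11.44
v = -7.55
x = 4.49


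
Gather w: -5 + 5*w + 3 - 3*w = 2*w - 2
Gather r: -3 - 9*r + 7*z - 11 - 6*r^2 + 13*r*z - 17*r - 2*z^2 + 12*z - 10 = -6*r^2 + r*(13*z - 26) - 2*z^2 + 19*z - 24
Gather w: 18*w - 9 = 18*w - 9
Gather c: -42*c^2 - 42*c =-42*c^2 - 42*c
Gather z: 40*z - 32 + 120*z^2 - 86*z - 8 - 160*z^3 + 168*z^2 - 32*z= -160*z^3 + 288*z^2 - 78*z - 40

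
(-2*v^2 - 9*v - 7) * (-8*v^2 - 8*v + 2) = 16*v^4 + 88*v^3 + 124*v^2 + 38*v - 14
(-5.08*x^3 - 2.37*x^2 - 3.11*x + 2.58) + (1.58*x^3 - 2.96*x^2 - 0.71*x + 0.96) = -3.5*x^3 - 5.33*x^2 - 3.82*x + 3.54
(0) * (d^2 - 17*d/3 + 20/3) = 0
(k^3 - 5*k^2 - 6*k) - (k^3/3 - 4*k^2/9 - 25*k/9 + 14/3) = 2*k^3/3 - 41*k^2/9 - 29*k/9 - 14/3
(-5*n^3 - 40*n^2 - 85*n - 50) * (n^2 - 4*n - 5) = -5*n^5 - 20*n^4 + 100*n^3 + 490*n^2 + 625*n + 250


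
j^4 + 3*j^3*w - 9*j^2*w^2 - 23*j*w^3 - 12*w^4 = (j - 3*w)*(j + w)^2*(j + 4*w)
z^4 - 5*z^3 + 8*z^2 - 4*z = z*(z - 2)^2*(z - 1)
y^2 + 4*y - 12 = (y - 2)*(y + 6)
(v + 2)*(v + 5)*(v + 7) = v^3 + 14*v^2 + 59*v + 70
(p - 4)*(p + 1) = p^2 - 3*p - 4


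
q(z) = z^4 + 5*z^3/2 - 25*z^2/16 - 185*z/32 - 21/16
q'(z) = 4*z^3 + 15*z^2/2 - 25*z/8 - 185/32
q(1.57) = 1.51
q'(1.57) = 23.28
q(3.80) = 299.85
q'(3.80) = 310.13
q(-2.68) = 6.42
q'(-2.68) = -20.53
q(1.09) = -4.82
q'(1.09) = 4.90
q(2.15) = 25.25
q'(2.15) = 61.92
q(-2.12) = 0.30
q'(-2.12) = -3.56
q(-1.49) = 0.49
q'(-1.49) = 2.29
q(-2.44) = 2.62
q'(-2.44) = -11.61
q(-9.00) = 4662.66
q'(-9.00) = -2286.16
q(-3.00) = 15.47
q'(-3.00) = -36.91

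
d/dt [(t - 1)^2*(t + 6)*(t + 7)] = 4*t^3 + 33*t^2 + 34*t - 71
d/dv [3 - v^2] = -2*v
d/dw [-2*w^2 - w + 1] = -4*w - 1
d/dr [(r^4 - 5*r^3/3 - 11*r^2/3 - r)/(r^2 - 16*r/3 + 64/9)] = 3*(18*r^4 - 111*r^3 + 120*r^2 + 185*r + 24)/(27*r^3 - 216*r^2 + 576*r - 512)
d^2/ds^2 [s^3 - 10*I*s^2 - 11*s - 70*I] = 6*s - 20*I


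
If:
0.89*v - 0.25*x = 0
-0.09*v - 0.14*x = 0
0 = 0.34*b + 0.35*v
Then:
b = 0.00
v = 0.00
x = 0.00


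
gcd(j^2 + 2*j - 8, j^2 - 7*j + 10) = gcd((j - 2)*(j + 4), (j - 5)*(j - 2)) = j - 2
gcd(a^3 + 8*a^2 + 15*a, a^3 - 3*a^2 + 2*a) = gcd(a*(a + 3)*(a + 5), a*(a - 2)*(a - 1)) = a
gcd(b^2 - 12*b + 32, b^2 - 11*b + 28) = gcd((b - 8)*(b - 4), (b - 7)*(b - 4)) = b - 4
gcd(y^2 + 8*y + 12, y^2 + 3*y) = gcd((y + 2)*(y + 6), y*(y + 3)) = 1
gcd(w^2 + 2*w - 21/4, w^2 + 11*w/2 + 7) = w + 7/2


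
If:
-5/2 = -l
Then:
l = 5/2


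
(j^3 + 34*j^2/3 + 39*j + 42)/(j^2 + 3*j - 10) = (j^3 + 34*j^2/3 + 39*j + 42)/(j^2 + 3*j - 10)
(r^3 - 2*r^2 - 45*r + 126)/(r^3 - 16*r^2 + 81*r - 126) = (r + 7)/(r - 7)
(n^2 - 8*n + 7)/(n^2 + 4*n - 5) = (n - 7)/(n + 5)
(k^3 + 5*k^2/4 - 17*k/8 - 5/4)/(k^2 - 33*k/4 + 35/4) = (k^2 + 5*k/2 + 1)/(k - 7)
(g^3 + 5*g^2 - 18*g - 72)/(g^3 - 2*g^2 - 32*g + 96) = (g + 3)/(g - 4)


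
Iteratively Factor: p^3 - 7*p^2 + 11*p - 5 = (p - 1)*(p^2 - 6*p + 5) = (p - 1)^2*(p - 5)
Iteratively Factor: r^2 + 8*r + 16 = (r + 4)*(r + 4)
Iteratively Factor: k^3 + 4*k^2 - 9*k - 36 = (k + 4)*(k^2 - 9) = (k - 3)*(k + 4)*(k + 3)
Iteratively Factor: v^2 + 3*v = (v + 3)*(v)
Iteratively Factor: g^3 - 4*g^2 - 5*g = (g - 5)*(g^2 + g) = (g - 5)*(g + 1)*(g)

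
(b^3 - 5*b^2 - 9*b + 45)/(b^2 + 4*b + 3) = (b^2 - 8*b + 15)/(b + 1)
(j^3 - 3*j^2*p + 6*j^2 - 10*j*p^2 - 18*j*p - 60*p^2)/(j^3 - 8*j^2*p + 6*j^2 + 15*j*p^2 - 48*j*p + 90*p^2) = (-j - 2*p)/(-j + 3*p)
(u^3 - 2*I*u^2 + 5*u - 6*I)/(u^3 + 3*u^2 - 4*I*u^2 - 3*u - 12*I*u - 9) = (u + 2*I)/(u + 3)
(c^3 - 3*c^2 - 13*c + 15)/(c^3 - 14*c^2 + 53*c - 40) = (c + 3)/(c - 8)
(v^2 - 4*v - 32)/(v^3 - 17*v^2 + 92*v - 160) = (v + 4)/(v^2 - 9*v + 20)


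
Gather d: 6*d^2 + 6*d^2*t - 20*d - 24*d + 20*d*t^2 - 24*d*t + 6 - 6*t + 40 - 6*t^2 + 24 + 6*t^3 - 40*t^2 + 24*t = d^2*(6*t + 6) + d*(20*t^2 - 24*t - 44) + 6*t^3 - 46*t^2 + 18*t + 70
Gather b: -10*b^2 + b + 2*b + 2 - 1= -10*b^2 + 3*b + 1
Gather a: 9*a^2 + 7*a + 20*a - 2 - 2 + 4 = 9*a^2 + 27*a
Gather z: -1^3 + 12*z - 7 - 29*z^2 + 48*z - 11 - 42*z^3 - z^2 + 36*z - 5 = -42*z^3 - 30*z^2 + 96*z - 24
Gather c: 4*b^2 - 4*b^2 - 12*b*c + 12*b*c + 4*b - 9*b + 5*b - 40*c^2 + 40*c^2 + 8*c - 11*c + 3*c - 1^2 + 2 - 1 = 0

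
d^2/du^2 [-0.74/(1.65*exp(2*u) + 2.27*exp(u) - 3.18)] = (-0.74*(3.3*exp(u) + 2.27)*(6.6*exp(u) + 4.54)*exp(u) + (4.884*exp(u) + 1.6798)*(1.65*exp(2*u) + 2.27*exp(u) - 3.18))*exp(u)/(1.65*exp(2*u) + 2.27*exp(u) - 3.18)^3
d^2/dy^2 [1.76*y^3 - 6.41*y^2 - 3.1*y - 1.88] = 10.56*y - 12.82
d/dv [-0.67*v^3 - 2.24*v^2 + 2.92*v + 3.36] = -2.01*v^2 - 4.48*v + 2.92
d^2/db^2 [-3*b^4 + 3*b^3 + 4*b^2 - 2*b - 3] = -36*b^2 + 18*b + 8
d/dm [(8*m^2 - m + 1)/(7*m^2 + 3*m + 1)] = (31*m^2 + 2*m - 4)/(49*m^4 + 42*m^3 + 23*m^2 + 6*m + 1)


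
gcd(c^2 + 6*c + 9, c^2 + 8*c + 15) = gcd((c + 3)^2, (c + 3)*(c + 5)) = c + 3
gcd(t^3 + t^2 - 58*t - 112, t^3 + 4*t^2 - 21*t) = t + 7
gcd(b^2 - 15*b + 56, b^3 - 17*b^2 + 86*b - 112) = b^2 - 15*b + 56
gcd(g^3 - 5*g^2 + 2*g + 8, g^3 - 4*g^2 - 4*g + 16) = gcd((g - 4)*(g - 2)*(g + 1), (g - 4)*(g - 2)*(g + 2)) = g^2 - 6*g + 8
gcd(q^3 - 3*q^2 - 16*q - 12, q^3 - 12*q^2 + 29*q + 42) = q^2 - 5*q - 6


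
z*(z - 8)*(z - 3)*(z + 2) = z^4 - 9*z^3 + 2*z^2 + 48*z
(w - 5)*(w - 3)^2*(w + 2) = w^4 - 9*w^3 + 17*w^2 + 33*w - 90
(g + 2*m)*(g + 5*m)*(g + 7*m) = g^3 + 14*g^2*m + 59*g*m^2 + 70*m^3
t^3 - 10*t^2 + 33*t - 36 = (t - 4)*(t - 3)^2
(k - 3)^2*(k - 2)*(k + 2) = k^4 - 6*k^3 + 5*k^2 + 24*k - 36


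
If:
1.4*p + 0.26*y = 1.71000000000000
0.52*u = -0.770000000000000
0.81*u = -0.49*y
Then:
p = 0.77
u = -1.48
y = 2.45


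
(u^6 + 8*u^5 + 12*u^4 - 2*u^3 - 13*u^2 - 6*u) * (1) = u^6 + 8*u^5 + 12*u^4 - 2*u^3 - 13*u^2 - 6*u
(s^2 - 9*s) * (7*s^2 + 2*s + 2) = 7*s^4 - 61*s^3 - 16*s^2 - 18*s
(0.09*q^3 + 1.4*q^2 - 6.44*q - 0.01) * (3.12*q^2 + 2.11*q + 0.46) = 0.2808*q^5 + 4.5579*q^4 - 17.0974*q^3 - 12.9756*q^2 - 2.9835*q - 0.0046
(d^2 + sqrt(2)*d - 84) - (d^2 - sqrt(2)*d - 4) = 2*sqrt(2)*d - 80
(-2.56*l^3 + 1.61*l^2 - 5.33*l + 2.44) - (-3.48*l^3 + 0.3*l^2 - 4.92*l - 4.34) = 0.92*l^3 + 1.31*l^2 - 0.41*l + 6.78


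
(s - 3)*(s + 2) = s^2 - s - 6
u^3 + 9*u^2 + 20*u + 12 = (u + 1)*(u + 2)*(u + 6)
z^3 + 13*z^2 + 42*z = z*(z + 6)*(z + 7)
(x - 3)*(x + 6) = x^2 + 3*x - 18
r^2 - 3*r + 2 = (r - 2)*(r - 1)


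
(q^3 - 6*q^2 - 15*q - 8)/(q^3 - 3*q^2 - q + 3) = (q^2 - 7*q - 8)/(q^2 - 4*q + 3)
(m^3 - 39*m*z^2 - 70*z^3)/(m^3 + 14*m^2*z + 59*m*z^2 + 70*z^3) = (m - 7*z)/(m + 7*z)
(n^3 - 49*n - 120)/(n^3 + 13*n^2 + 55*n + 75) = (n - 8)/(n + 5)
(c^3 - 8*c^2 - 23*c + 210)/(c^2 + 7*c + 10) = (c^2 - 13*c + 42)/(c + 2)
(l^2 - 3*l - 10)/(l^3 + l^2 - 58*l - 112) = (l - 5)/(l^2 - l - 56)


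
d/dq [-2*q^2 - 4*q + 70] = -4*q - 4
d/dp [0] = 0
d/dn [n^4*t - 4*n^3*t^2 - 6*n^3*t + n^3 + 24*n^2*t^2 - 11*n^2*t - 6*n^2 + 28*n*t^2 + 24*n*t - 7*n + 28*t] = 4*n^3*t - 12*n^2*t^2 - 18*n^2*t + 3*n^2 + 48*n*t^2 - 22*n*t - 12*n + 28*t^2 + 24*t - 7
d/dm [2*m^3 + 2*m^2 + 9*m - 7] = 6*m^2 + 4*m + 9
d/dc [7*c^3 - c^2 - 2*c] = 21*c^2 - 2*c - 2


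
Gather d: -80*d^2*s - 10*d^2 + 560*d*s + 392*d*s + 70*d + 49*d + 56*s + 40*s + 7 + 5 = d^2*(-80*s - 10) + d*(952*s + 119) + 96*s + 12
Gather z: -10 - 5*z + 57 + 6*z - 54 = z - 7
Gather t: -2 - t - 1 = -t - 3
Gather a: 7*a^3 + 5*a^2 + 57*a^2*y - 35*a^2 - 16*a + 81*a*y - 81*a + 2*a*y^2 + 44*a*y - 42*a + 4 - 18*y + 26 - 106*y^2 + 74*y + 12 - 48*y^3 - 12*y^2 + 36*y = 7*a^3 + a^2*(57*y - 30) + a*(2*y^2 + 125*y - 139) - 48*y^3 - 118*y^2 + 92*y + 42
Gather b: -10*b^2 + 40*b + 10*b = -10*b^2 + 50*b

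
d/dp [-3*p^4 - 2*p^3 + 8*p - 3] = -12*p^3 - 6*p^2 + 8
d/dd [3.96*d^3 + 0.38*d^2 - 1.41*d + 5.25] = 11.88*d^2 + 0.76*d - 1.41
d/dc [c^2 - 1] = 2*c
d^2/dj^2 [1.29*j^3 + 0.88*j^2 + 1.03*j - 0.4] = 7.74*j + 1.76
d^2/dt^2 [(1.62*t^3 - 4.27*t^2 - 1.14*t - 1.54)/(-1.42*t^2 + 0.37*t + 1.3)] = (3.5527136788005e-15*t^5 - 1.4210854715202e-14*t^4 + 2.659712*t^3 + 61.250736*t^2 - 8.65485600000001*t + 19.443252)/(2.863288*t^6 - 2.238204*t^5 - 7.280766*t^4 + 4.047467*t^3 + 6.66549*t^2 - 1.8759*t - 2.197)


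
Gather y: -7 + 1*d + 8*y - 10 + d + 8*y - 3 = 2*d + 16*y - 20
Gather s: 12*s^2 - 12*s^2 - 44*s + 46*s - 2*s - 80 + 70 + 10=0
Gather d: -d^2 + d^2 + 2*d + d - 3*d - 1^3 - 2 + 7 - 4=0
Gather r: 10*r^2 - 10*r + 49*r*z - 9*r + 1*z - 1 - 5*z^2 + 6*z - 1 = 10*r^2 + r*(49*z - 19) - 5*z^2 + 7*z - 2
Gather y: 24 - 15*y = 24 - 15*y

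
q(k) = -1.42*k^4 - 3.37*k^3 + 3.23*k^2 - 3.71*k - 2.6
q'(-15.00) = 16794.64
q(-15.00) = -59733.95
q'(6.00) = -1555.79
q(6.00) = -2476.82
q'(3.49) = -345.75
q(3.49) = -330.12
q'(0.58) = -4.47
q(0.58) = -4.48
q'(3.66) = -393.97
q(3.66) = -392.94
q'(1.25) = -22.53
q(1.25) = -12.24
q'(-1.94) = -12.82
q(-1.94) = 21.25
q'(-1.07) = -15.24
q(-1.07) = 7.33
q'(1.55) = -39.14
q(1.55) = -21.34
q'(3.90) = -469.22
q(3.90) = -496.35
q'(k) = -5.68*k^3 - 10.11*k^2 + 6.46*k - 3.71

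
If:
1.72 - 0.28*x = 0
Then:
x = 6.14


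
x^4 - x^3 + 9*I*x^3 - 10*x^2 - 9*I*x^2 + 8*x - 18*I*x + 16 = (x - 2)*(x + 1)*(x + I)*(x + 8*I)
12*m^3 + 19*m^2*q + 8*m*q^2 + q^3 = (m + q)*(3*m + q)*(4*m + q)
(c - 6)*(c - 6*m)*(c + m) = c^3 - 5*c^2*m - 6*c^2 - 6*c*m^2 + 30*c*m + 36*m^2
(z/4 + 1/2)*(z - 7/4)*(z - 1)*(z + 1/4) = z^4/4 - z^3/8 - 63*z^2/64 + 41*z/64 + 7/32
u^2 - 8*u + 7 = (u - 7)*(u - 1)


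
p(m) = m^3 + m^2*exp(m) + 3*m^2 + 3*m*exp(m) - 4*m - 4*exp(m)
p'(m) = m^2*exp(m) + 3*m^2 + 5*m*exp(m) + 6*m - exp(m) - 4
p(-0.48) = -0.72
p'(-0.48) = -8.15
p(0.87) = -2.06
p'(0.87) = 13.29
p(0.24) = -4.87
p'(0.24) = -2.06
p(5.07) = 6063.06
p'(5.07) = 8070.99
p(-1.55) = 8.36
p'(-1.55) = -7.44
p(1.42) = 12.65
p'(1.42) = 44.15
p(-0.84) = 2.37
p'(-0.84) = -8.86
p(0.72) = -3.67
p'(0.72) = 8.28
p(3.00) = 323.20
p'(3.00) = 502.97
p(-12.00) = -1248.00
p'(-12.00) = 356.00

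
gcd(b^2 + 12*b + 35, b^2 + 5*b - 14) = b + 7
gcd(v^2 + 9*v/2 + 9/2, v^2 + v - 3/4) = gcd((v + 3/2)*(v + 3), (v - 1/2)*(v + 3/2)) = v + 3/2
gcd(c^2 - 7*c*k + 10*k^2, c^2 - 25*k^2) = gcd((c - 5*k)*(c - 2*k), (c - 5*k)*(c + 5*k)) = c - 5*k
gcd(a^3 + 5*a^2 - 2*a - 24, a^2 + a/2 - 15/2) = a + 3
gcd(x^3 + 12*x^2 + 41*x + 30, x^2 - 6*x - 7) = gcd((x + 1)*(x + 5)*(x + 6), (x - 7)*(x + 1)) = x + 1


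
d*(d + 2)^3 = d^4 + 6*d^3 + 12*d^2 + 8*d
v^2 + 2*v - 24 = (v - 4)*(v + 6)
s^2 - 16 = (s - 4)*(s + 4)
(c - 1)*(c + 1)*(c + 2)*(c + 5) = c^4 + 7*c^3 + 9*c^2 - 7*c - 10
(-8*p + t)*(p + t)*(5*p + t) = -40*p^3 - 43*p^2*t - 2*p*t^2 + t^3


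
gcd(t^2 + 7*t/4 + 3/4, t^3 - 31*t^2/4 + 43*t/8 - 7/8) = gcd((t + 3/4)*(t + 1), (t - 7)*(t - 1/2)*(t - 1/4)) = 1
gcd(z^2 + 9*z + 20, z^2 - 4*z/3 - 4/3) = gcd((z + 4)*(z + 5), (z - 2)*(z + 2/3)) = 1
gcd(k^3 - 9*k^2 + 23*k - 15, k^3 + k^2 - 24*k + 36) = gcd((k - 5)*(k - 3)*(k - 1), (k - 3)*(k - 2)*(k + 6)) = k - 3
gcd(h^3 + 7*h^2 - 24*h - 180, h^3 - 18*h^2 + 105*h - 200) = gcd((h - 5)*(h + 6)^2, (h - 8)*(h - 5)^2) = h - 5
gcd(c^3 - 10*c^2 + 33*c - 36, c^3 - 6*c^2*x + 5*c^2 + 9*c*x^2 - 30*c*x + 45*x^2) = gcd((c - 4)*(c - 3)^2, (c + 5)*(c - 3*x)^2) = 1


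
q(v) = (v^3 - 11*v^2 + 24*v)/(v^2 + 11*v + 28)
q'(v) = (-2*v - 11)*(v^3 - 11*v^2 + 24*v)/(v^2 + 11*v + 28)^2 + (3*v^2 - 22*v + 24)/(v^2 + 11*v + 28) = (v^4 + 22*v^3 - 61*v^2 - 616*v + 672)/(v^4 + 22*v^3 + 177*v^2 + 616*v + 784)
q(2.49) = 0.11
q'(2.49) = -0.23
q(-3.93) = -1511.92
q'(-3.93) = 22821.01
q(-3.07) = -56.44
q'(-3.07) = 107.83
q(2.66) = 0.08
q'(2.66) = -0.23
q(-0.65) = -0.96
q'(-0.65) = 2.30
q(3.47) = -0.09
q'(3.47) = -0.19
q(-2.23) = -14.13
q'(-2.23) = 21.37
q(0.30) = 0.20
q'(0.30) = 0.49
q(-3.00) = -49.50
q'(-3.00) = 91.12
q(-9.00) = -183.60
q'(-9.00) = -82.02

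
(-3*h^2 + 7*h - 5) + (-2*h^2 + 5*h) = -5*h^2 + 12*h - 5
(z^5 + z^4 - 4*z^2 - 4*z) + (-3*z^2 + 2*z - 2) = z^5 + z^4 - 7*z^2 - 2*z - 2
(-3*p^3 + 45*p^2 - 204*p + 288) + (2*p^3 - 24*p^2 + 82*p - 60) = -p^3 + 21*p^2 - 122*p + 228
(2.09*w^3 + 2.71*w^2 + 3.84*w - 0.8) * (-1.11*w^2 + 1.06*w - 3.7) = -2.3199*w^5 - 0.7927*w^4 - 9.1228*w^3 - 5.0686*w^2 - 15.056*w + 2.96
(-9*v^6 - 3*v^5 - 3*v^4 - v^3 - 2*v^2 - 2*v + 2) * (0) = 0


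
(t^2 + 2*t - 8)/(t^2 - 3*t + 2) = (t + 4)/(t - 1)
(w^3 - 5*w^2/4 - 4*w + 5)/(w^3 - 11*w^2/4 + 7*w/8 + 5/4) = 2*(w + 2)/(2*w + 1)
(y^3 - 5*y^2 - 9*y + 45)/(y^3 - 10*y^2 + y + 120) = (y - 3)/(y - 8)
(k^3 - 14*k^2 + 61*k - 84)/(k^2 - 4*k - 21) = (k^2 - 7*k + 12)/(k + 3)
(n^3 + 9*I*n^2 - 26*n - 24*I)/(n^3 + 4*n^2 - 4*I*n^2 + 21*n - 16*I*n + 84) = (n^2 + 6*I*n - 8)/(n^2 + n*(4 - 7*I) - 28*I)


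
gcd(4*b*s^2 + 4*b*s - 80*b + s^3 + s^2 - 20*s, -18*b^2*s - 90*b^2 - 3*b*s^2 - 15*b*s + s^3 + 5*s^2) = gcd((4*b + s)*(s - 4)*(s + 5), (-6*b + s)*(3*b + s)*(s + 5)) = s + 5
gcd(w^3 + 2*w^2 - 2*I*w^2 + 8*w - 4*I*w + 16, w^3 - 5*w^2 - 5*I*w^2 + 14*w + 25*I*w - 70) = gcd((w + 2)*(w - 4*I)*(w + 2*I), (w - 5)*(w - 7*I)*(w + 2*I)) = w + 2*I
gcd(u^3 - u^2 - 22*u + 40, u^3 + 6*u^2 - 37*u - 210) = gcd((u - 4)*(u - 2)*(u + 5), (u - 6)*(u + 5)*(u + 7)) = u + 5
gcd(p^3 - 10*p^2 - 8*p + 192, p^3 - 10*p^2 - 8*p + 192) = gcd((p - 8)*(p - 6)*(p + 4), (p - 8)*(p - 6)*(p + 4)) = p^3 - 10*p^2 - 8*p + 192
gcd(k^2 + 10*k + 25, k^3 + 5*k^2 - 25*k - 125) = k^2 + 10*k + 25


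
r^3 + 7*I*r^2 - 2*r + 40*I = (r - 2*I)*(r + 4*I)*(r + 5*I)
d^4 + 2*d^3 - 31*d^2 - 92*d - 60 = (d - 6)*(d + 1)*(d + 2)*(d + 5)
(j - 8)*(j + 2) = j^2 - 6*j - 16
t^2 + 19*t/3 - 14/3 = (t - 2/3)*(t + 7)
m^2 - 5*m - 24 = (m - 8)*(m + 3)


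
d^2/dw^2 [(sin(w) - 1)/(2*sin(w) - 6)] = (-3*sin(w) + cos(w)^2 + 1)/(sin(w) - 3)^3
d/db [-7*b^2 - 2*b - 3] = -14*b - 2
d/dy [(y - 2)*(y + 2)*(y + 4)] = 3*y^2 + 8*y - 4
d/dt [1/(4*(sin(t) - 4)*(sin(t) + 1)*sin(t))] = (-3*cos(t) + 6/tan(t) + 4*cos(t)/sin(t)^2)/(4*(sin(t) - 4)^2*(sin(t) + 1)^2)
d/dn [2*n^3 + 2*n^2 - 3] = 2*n*(3*n + 2)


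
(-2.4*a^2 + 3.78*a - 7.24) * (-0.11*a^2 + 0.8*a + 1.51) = 0.264*a^4 - 2.3358*a^3 + 0.1964*a^2 - 0.0842000000000009*a - 10.9324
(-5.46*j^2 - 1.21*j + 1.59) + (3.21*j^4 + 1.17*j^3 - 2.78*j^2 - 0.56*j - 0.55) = 3.21*j^4 + 1.17*j^3 - 8.24*j^2 - 1.77*j + 1.04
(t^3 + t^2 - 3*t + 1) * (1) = t^3 + t^2 - 3*t + 1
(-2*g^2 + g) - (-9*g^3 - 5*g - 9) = 9*g^3 - 2*g^2 + 6*g + 9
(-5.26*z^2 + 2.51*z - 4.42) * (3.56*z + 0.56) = -18.7256*z^3 + 5.99*z^2 - 14.3296*z - 2.4752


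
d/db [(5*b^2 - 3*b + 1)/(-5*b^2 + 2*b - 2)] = (-5*b^2 - 10*b + 4)/(25*b^4 - 20*b^3 + 24*b^2 - 8*b + 4)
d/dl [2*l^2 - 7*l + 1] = 4*l - 7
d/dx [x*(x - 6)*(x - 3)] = 3*x^2 - 18*x + 18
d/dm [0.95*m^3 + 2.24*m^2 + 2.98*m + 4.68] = 2.85*m^2 + 4.48*m + 2.98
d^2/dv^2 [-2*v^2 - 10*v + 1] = -4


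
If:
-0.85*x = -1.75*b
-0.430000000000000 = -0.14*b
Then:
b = 3.07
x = 6.32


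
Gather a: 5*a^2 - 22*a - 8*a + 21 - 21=5*a^2 - 30*a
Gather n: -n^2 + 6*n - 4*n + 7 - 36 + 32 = -n^2 + 2*n + 3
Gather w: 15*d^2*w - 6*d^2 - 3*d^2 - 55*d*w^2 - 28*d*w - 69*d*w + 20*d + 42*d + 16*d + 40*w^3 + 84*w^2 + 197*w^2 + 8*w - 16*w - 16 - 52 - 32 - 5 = -9*d^2 + 78*d + 40*w^3 + w^2*(281 - 55*d) + w*(15*d^2 - 97*d - 8) - 105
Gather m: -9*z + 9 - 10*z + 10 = 19 - 19*z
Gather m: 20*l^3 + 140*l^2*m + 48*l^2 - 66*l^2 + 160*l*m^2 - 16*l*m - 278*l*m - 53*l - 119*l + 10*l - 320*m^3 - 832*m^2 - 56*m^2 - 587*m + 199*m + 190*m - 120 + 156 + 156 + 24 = 20*l^3 - 18*l^2 - 162*l - 320*m^3 + m^2*(160*l - 888) + m*(140*l^2 - 294*l - 198) + 216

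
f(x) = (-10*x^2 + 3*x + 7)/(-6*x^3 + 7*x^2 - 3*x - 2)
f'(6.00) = -0.06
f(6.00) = 0.31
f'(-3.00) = -0.08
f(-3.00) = -0.40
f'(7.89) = -0.03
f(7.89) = 0.23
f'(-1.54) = -0.03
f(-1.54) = -0.52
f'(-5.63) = -0.04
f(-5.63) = -0.25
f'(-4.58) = -0.05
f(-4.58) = -0.29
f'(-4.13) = -0.06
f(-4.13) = -0.32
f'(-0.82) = 1.48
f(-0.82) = -0.26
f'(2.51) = -0.30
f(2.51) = 0.80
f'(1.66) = -0.00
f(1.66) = 1.03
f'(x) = (3 - 20*x)/(-6*x^3 + 7*x^2 - 3*x - 2) + (-10*x^2 + 3*x + 7)*(18*x^2 - 14*x + 3)/(-6*x^3 + 7*x^2 - 3*x - 2)^2 = (-60*x^4 + 36*x^3 + 135*x^2 - 58*x + 15)/(36*x^6 - 84*x^5 + 85*x^4 - 18*x^3 - 19*x^2 + 12*x + 4)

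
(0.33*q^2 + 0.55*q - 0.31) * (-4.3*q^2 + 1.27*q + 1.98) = -1.419*q^4 - 1.9459*q^3 + 2.6849*q^2 + 0.6953*q - 0.6138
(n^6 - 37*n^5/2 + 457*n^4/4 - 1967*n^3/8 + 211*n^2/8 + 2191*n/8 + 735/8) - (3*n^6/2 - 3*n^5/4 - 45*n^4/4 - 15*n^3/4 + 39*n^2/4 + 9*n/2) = -n^6/2 - 71*n^5/4 + 251*n^4/2 - 1937*n^3/8 + 133*n^2/8 + 2155*n/8 + 735/8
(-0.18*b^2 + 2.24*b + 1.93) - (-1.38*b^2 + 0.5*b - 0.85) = 1.2*b^2 + 1.74*b + 2.78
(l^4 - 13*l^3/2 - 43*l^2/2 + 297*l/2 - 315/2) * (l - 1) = l^5 - 15*l^4/2 - 15*l^3 + 170*l^2 - 306*l + 315/2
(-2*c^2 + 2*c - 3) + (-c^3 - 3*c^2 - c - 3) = -c^3 - 5*c^2 + c - 6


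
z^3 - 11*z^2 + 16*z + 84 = (z - 7)*(z - 6)*(z + 2)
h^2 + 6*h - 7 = (h - 1)*(h + 7)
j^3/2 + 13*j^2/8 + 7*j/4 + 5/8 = (j/2 + 1/2)*(j + 1)*(j + 5/4)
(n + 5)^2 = n^2 + 10*n + 25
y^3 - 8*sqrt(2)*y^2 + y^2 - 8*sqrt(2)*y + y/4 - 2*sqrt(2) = (y + 1/2)^2*(y - 8*sqrt(2))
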